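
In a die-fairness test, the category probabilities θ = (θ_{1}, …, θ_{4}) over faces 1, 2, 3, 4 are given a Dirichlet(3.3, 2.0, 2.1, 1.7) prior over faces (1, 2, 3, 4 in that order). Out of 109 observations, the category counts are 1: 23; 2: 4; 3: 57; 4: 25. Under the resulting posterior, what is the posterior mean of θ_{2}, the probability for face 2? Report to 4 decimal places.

0.0508

The Dirichlet prior is conjugate to the Multinomial likelihood: each posterior αⱼ = prior αⱼ + observed count nⱼ.
Posterior concentration: (26.3, 6.0, 59.1, 26.7), total = 118.1.
E[θ_{2}|data] = α_{2}/Σα = 6.0/118.1 = 0.0508.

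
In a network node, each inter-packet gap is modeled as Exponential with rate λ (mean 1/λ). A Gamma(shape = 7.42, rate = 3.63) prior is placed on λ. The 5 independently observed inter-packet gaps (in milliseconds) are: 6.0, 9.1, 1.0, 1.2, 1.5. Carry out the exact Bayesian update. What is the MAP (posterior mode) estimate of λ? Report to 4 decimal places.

0.5091

With a Gamma(shape α, rate β) prior on the exponential rate λ, the posterior after n observations with total T = Σxᵢ is Gamma(α+n, β+T).
Sum of observations T = 18.8 milliseconds; n = 5.
Posterior: Gamma(7.42+5, 3.63+18.8) = Gamma(12.42, 22.43).
Mode = (α−1)/β = 0.5091.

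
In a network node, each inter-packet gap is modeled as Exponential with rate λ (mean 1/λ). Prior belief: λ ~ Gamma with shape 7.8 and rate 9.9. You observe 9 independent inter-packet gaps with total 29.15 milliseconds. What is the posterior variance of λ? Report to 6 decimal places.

With a Gamma(shape α, rate β) prior on the exponential rate λ, the posterior after n observations with total T = Σxᵢ is Gamma(α+n, β+T).
Posterior: Gamma(7.8+9, 9.9+29.15) = Gamma(16.8, 39.05).
Var = α/β² = 0.011017.

0.011017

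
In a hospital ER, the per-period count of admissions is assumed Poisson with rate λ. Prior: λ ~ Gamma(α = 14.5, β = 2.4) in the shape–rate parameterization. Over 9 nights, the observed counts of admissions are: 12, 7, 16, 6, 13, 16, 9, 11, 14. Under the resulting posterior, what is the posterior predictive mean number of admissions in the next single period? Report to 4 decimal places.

10.3947

With a Gamma(shape α, rate β) prior, the Poisson likelihood is conjugate: the posterior is Gamma(α + ΣXᵢ, β + n).
Sum of counts S = 104 over n = 9 nights.
Posterior: Gamma(α+S, β+n) = Gamma(14.5+104, 2.4+9) = Gamma(118.5, 11.4).
The predictive distribution for one future period is NegBinom with mean α/β = 10.3947.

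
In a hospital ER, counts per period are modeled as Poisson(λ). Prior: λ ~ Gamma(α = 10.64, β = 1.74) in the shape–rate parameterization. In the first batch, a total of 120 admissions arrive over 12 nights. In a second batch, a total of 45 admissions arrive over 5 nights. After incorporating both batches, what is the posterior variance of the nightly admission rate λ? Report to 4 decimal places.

0.5001

With a Gamma(shape α, rate β) prior, the Poisson likelihood is conjugate: the posterior is Gamma(α + ΣXᵢ, β + n).
After batch 1: Gamma(α+S, β+n) = Gamma(10.64+120, 1.74+12) = Gamma(130.64, 13.74).
After batch 2: Gamma(α+S, β+n) = Gamma(130.64+45, 13.74+5) = Gamma(175.64, 18.74).
Var = α/β² = 175.64/18.74² = 0.5001.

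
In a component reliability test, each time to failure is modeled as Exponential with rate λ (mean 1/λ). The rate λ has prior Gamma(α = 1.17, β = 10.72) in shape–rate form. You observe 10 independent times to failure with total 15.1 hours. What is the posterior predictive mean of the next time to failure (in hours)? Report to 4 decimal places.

2.5388

With a Gamma(shape α, rate β) prior on the exponential rate λ, the posterior after n observations with total T = Σxᵢ is Gamma(α+n, β+T).
Posterior: Gamma(1.17+10, 10.72+15.1) = Gamma(11.17, 25.82).
The predictive distribution for the next observation is Lomax; its mean is β/(α−1) = 25.82/10.17 = 2.5388.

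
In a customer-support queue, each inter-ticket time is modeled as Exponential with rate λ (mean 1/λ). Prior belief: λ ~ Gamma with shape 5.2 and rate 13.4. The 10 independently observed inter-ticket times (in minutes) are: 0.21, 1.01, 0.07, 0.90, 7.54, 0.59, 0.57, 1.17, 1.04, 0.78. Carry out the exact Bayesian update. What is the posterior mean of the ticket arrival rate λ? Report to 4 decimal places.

With a Gamma(shape α, rate β) prior on the exponential rate λ, the posterior after n observations with total T = Σxᵢ is Gamma(α+n, β+T).
Sum of observations T = 13.88 minutes; n = 10.
Posterior: Gamma(5.2+10, 13.4+13.88) = Gamma(15.2, 27.28).
Posterior mean of λ = α/β = 15.2/27.28 = 0.5572.

0.5572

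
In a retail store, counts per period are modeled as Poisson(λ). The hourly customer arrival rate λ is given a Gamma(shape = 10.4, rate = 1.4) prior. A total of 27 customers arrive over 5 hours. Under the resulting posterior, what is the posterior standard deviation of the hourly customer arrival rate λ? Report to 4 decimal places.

0.9556

With a Gamma(shape α, rate β) prior, the Poisson likelihood is conjugate: the posterior is Gamma(α + ΣXᵢ, β + n).
Posterior: Gamma(α+S, β+n) = Gamma(10.4+27, 1.4+5) = Gamma(37.4, 6.4).
SD = √α/β = √37.4/6.4 = 0.9556.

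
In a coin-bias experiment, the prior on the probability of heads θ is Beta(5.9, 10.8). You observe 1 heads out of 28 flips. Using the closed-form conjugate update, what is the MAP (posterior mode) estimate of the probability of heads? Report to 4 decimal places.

The Beta prior is conjugate to a Binomial/Bernoulli likelihood; the update adds successes to α and failures to β.
Posterior: Beta(α+k, β+n−k) = Beta(5.9+1, 10.8+27) = Beta(6.9, 37.8).
Mode of Beta(a,b) for a,b>1 is (a−1)/(a+b−2) = 5.9/42.7 = 0.1382.

0.1382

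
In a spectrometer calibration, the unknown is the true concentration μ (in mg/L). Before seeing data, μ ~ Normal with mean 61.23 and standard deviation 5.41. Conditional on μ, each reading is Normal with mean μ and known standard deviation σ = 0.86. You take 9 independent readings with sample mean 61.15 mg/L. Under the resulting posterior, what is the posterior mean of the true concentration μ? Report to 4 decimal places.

For Normal data with known variance σ², a Normal(μ₀, σ₀²) prior on μ is conjugate. Posterior precision = 1/σ₀² + n/σ²; posterior mean is the precision-weighted average of μ₀ and x̄.
n·x̄ = 9·61.15 = 550.35.
σ₀² = 5.41² = 29.2681, σ² = 0.86² = 0.7396; σ² + n·σ₀² = 0.7396 + 9·29.2681 = 264.1525.
Posterior mean = (μ₀/σ₀² + n·x̄/σ²)/(1/σ₀² + n/σ²) = (σ²·μ₀ + σ₀²·n·x̄)/(σ² + n·σ₀²) = (0.7396·61.23 + 29.2681·550.35)/264.1525 = 16152.984543/264.1525 = 61.1502.

61.1502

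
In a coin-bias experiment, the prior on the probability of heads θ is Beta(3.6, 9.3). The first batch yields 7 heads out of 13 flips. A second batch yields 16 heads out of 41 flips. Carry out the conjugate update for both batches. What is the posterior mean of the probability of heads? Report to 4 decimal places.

The Beta prior is conjugate to a Binomial/Bernoulli likelihood; the update adds successes to α and failures to β.
After batch 1: Beta(3.6+7, 9.3+6) = Beta(10.6, 15.3).
After batch 2: Beta(10.6+16, 15.3+25) = Beta(26.6, 40.3).
Posterior mean = α/(α+β) = 26.6/66.9 = 0.3976.

0.3976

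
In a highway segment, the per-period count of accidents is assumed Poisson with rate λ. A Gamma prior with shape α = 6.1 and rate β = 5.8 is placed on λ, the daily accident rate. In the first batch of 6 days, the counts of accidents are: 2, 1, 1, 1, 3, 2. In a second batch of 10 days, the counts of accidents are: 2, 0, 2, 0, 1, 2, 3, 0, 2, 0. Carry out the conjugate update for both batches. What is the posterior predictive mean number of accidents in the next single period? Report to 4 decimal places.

With a Gamma(shape α, rate β) prior, the Poisson likelihood is conjugate: the posterior is Gamma(α + ΣXᵢ, β + n).
Batch 1: sum of counts S = 10 over n = 6 days.
After batch 1: Gamma(α+S, β+n) = Gamma(6.1+10, 5.8+6) = Gamma(16.1, 11.8).
Batch 2: sum of counts S = 12 over n = 10 days.
After batch 2: Gamma(α+S, β+n) = Gamma(16.1+12, 11.8+10) = Gamma(28.1, 21.8).
The predictive distribution for one future period is NegBinom with mean α/β = 1.2890.

1.2890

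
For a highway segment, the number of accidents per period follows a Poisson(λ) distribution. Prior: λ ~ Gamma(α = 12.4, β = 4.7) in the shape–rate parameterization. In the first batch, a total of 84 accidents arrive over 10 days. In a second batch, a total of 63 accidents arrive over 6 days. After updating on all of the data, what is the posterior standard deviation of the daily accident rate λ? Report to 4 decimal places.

0.6099

With a Gamma(shape α, rate β) prior, the Poisson likelihood is conjugate: the posterior is Gamma(α + ΣXᵢ, β + n).
After batch 1: Gamma(α+S, β+n) = Gamma(12.4+84, 4.7+10) = Gamma(96.4, 14.7).
After batch 2: Gamma(α+S, β+n) = Gamma(96.4+63, 14.7+6) = Gamma(159.4, 20.7).
SD = √α/β = √159.4/20.7 = 0.6099.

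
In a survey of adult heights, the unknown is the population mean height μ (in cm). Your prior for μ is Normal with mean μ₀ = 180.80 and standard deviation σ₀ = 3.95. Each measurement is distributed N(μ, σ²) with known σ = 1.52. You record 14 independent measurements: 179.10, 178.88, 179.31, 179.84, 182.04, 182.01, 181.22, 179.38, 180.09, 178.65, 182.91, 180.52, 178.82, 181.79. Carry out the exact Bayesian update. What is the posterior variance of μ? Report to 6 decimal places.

For Normal data with known variance σ², a Normal(μ₀, σ₀²) prior on μ is conjugate. Posterior precision = 1/σ₀² + n/σ²; posterior mean is the precision-weighted average of μ₀ and x̄.
σ₀² = 3.95² = 15.6025, σ² = 1.52² = 2.3104; σ² + n·σ₀² = 2.3104 + 14·15.6025 = 220.7454.
Posterior precision = 1/σ₀² + n/σ² = 1/15.6025 + 14/2.3104 = (σ² + n·σ₀²)/(σ₀²σ²) = 220.7454/(15.6025·2.3104); posterior variance σₙ² = σ₀²σ²/(σ² + n·σ₀²) = 15.6025·2.3104/220.7454 = 0.163301.

0.163301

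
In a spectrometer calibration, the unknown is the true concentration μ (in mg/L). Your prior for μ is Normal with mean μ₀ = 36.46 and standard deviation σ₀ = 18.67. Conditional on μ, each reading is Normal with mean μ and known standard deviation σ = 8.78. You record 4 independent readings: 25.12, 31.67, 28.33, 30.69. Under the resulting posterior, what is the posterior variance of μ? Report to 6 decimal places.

18.262387

For Normal data with known variance σ², a Normal(μ₀, σ₀²) prior on μ is conjugate. Posterior precision = 1/σ₀² + n/σ²; posterior mean is the precision-weighted average of μ₀ and x̄.
σ₀² = 18.67² = 348.5689, σ² = 8.78² = 77.0884; σ² + n·σ₀² = 77.0884 + 4·348.5689 = 1471.364.
Posterior precision = 1/σ₀² + n/σ² = 1/348.5689 + 4/77.0884 = (σ² + n·σ₀²)/(σ₀²σ²) = 1471.364/(348.5689·77.0884); posterior variance σₙ² = σ₀²σ²/(σ² + n·σ₀²) = 348.5689·77.0884/1471.364 = 18.262387.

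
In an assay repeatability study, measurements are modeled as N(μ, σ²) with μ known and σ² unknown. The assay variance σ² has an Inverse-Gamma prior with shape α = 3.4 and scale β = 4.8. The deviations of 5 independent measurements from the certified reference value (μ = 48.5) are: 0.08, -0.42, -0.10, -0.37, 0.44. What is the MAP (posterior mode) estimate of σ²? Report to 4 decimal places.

With known mean μ and an Inverse-Gamma(α, β) prior on σ², the Normal likelihood is conjugate: posterior is Inv-Gamma(α + n/2, β + Σ(xᵢ−μ)²/2).
Σ(xᵢ−μ)² = (0.08)² + (-0.42)² + (-0.10)² + (-0.37)² + (0.44)² = 0.5233.
Posterior: Inv-Gamma(3.4 + 5/2, 4.8 + 0.5233/2) = Inv-Gamma(5.90, 5.06165).
Mode = β/(α+1) = 5.06165/6.90 = 0.7336.

0.7336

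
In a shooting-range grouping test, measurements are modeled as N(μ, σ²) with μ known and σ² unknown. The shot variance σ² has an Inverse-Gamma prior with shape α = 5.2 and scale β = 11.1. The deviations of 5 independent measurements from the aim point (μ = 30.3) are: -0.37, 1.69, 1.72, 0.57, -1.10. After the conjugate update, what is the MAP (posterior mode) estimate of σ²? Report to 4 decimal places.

1.7061

With known mean μ and an Inverse-Gamma(α, β) prior on σ², the Normal likelihood is conjugate: posterior is Inv-Gamma(α + n/2, β + Σ(xᵢ−μ)²/2).
Σ(xᵢ−μ)² = (-0.37)² + (1.69)² + (1.72)² + (0.57)² + (-1.10)² = 7.4863.
Posterior: Inv-Gamma(5.2 + 5/2, 11.1 + 7.4863/2) = Inv-Gamma(7.70, 14.84315).
Mode = β/(α+1) = 14.84315/8.70 = 1.7061.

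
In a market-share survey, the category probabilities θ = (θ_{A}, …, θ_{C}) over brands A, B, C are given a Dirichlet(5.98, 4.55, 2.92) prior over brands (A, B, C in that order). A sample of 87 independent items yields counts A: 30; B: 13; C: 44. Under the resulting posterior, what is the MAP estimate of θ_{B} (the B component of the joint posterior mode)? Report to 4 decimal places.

0.1698

The Dirichlet prior is conjugate to the Multinomial likelihood: each posterior αⱼ = prior αⱼ + observed count nⱼ.
Posterior concentration: (35.98, 17.55, 46.92), total = 100.45.
Joint mode component: (α_{B}−1)/(Σα−K) = 16.55/97.45 = 0.1698.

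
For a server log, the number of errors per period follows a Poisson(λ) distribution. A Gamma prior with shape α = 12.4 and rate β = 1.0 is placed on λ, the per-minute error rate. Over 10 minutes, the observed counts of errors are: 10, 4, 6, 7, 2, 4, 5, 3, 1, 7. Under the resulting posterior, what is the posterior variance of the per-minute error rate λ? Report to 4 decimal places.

With a Gamma(shape α, rate β) prior, the Poisson likelihood is conjugate: the posterior is Gamma(α + ΣXᵢ, β + n).
Sum of counts S = 49 over n = 10 minutes.
Posterior: Gamma(α+S, β+n) = Gamma(12.4+49, 1.0+10) = Gamma(61.4, 11.0).
Var = α/β² = 61.4/11.0² = 0.5074.

0.5074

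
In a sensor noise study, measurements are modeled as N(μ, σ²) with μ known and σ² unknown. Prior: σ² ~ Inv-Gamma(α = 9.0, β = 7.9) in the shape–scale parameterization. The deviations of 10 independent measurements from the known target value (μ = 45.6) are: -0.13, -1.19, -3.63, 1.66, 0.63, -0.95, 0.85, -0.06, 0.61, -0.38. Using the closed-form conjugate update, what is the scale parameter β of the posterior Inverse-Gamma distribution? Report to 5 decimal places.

17.85375

With known mean μ and an Inverse-Gamma(α, β) prior on σ², the Normal likelihood is conjugate: posterior is Inv-Gamma(α + n/2, β + Σ(xᵢ−μ)²/2).
Σ(xᵢ−μ)² = (-0.13)² + (-1.19)² + (-3.63)² + (1.66)² + (0.63)² + (-0.95)² + (0.85)² + (-0.06)² + (0.61)² + (-0.38)² = 19.9075.
Posterior: Inv-Gamma(9.0 + 10/2, 7.9 + 19.9075/2) = Inv-Gamma(14.00, 17.85375).
Posterior β = 17.85375.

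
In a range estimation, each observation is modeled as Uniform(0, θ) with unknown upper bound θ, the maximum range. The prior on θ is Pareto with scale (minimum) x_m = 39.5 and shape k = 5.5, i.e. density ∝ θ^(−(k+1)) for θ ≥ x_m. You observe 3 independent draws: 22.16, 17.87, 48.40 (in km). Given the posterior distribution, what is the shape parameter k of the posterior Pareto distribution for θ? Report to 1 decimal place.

A Pareto(scale x_m, shape k) prior on the upper bound θ of Uniform(0, θ) is conjugate: posterior is Pareto(max(x_m, max xᵢ), k + n).
Sample maximum = 48.40; prior scale x_m = 39.5 → posterior scale = max = 48.40.
Posterior shape = 5.5 + 3 = 8.5.
Posterior shape k = 8.5.

8.5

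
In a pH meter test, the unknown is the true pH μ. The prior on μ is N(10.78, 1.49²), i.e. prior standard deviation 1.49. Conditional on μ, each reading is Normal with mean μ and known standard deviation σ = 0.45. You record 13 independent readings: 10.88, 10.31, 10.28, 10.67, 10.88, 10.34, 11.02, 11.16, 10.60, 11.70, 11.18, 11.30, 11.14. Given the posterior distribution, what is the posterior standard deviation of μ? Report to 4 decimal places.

0.1244

For Normal data with known variance σ², a Normal(μ₀, σ₀²) prior on μ is conjugate. Posterior precision = 1/σ₀² + n/σ²; posterior mean is the precision-weighted average of μ₀ and x̄.
σ₀² = 1.49² = 2.2201, σ² = 0.45² = 0.2025; σ² + n·σ₀² = 0.2025 + 13·2.2201 = 29.0638.
Posterior precision = 1/σ₀² + n/σ² = 1/2.2201 + 13/0.2025 = (σ² + n·σ₀²)/(σ₀²σ²) = 29.0638/(2.2201·0.2025); posterior variance σₙ² = σ₀²σ²/(σ² + n·σ₀²) = 2.2201·0.2025/29.0638 = 0.015468.
Posterior SD = √σₙ² = √(2.2201·0.2025/29.0638) = 0.1244.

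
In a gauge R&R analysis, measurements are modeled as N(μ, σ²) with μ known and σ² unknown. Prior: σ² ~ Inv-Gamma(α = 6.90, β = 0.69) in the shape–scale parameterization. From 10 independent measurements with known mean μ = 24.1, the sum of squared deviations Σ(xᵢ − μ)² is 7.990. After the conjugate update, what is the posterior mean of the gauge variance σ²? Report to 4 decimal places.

With known mean μ and an Inverse-Gamma(α, β) prior on σ², the Normal likelihood is conjugate: posterior is Inv-Gamma(α + n/2, β + Σ(xᵢ−μ)²/2).
Posterior: Inv-Gamma(6.90 + 10/2, 0.69 + 7.990/2) = Inv-Gamma(11.90, 4.6850).
E[σ²|data] = β/(α−1) = 4.6850/10.90 = 0.4298.

0.4298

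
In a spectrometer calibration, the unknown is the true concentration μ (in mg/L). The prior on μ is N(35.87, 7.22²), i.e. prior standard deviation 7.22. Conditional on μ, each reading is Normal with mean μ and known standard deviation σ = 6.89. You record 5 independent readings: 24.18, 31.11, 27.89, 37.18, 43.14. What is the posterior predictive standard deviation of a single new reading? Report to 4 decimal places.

For Normal data with known variance σ², a Normal(μ₀, σ₀²) prior on μ is conjugate. Posterior precision = 1/σ₀² + n/σ²; posterior mean is the precision-weighted average of μ₀ and x̄.
σ₀² = 7.22² = 52.1284, σ² = 6.89² = 47.4721; σ² + n·σ₀² = 47.4721 + 5·52.1284 = 308.1141.
Posterior precision = 1/σ₀² + n/σ² = 1/52.1284 + 5/47.4721 = (σ² + n·σ₀²)/(σ₀²σ²) = 308.1141/(52.1284·47.4721); posterior variance σₙ² = σ₀²σ²/(σ² + n·σ₀²) = 52.1284·47.4721/308.1141 = 8.031585.
Predictive variance for one new observation = σₙ² + σ² = 52.1284·47.4721/308.1141 + 47.4721 = σ²·(σ₀² + 308.1141)/308.1141 = 47.4721·360.2425/308.1141 = 55.503685; SD = √(47.4721·360.2425/308.1141) = 7.4501.

7.4501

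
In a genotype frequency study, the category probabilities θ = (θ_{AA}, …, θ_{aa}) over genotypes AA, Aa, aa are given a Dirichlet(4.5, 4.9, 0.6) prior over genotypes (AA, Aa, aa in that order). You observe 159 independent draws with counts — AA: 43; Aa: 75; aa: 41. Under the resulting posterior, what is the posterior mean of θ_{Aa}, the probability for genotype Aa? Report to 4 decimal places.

The Dirichlet prior is conjugate to the Multinomial likelihood: each posterior αⱼ = prior αⱼ + observed count nⱼ.
Posterior concentration: (47.5, 79.9, 41.6), total = 169.0.
E[θ_{Aa}|data] = α_{Aa}/Σα = 79.9/169.0 = 0.4728.

0.4728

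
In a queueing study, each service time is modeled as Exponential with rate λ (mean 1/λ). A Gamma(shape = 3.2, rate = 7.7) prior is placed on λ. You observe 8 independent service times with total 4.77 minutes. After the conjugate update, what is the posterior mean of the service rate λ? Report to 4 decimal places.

0.8982

With a Gamma(shape α, rate β) prior on the exponential rate λ, the posterior after n observations with total T = Σxᵢ is Gamma(α+n, β+T).
Posterior: Gamma(3.2+8, 7.7+4.77) = Gamma(11.2, 12.47).
Posterior mean of λ = α/β = 11.2/12.47 = 0.8982.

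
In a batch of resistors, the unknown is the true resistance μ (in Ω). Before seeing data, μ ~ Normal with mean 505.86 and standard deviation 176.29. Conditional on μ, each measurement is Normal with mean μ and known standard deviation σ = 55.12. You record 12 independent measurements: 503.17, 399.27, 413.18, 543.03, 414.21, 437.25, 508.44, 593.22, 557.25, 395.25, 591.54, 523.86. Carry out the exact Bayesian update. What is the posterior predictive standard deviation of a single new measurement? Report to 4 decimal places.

For Normal data with known variance σ², a Normal(μ₀, σ₀²) prior on μ is conjugate. Posterior precision = 1/σ₀² + n/σ²; posterior mean is the precision-weighted average of μ₀ and x̄.
σ₀² = 176.29² = 31078.1641, σ² = 55.12² = 3038.2144; σ² + n·σ₀² = 3038.2144 + 12·31078.1641 = 375976.1836.
Posterior precision = 1/σ₀² + n/σ² = 1/31078.1641 + 12/3038.2144 = (σ² + n·σ₀²)/(σ₀²σ²) = 375976.1836/(31078.1641·3038.2144); posterior variance σₙ² = σ₀²σ²/(σ² + n·σ₀²) = 31078.1641·3038.2144/375976.1836 = 251.138582.
Predictive variance for one new observation = σₙ² + σ² = 31078.1641·3038.2144/375976.1836 + 3038.2144 = σ²·(σ₀² + 375976.1836)/375976.1836 = 3038.2144·407054.3477/375976.1836 = 3289.352982; SD = √(3038.2144·407054.3477/375976.1836) = 57.3529.

57.3529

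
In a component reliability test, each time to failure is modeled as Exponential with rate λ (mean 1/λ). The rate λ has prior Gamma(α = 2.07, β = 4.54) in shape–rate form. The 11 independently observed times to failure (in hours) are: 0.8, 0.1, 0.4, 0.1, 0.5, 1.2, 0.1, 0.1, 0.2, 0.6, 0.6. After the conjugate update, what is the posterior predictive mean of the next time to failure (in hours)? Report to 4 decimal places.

0.7655

With a Gamma(shape α, rate β) prior on the exponential rate λ, the posterior after n observations with total T = Σxᵢ is Gamma(α+n, β+T).
Sum of observations T = 4.7 hours; n = 11.
Posterior: Gamma(2.07+11, 4.54+4.7) = Gamma(13.07, 9.24).
The predictive distribution for the next observation is Lomax; its mean is β/(α−1) = 9.24/12.07 = 0.7655.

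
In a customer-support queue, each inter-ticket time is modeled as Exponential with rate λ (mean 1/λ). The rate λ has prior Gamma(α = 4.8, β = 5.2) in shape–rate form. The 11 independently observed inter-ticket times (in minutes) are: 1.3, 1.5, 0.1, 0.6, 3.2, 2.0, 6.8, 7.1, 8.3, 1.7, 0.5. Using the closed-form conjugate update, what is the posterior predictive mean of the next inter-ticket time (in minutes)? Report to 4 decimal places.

2.5878

With a Gamma(shape α, rate β) prior on the exponential rate λ, the posterior after n observations with total T = Σxᵢ is Gamma(α+n, β+T).
Sum of observations T = 33.1 minutes; n = 11.
Posterior: Gamma(4.8+11, 5.2+33.1) = Gamma(15.8, 38.3).
The predictive distribution for the next observation is Lomax; its mean is β/(α−1) = 38.3/14.8 = 2.5878.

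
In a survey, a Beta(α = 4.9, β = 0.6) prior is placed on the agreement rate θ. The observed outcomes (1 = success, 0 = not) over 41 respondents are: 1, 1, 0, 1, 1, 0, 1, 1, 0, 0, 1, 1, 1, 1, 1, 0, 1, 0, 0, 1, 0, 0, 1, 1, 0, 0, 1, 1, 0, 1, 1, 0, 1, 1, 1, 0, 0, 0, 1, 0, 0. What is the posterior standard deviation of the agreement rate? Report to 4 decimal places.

0.0711

The Beta prior is conjugate to a Binomial/Bernoulli likelihood; the update adds successes to α and failures to β.
Posterior: Beta(α+k, β+n−k) = Beta(4.9+23, 0.6+18) = Beta(27.9, 18.6).
Var = αβ/((α+β)²(α+β+1)) = 27.9·18.6/(46.5²·47.5) = 0.00505263; SD = √0.00505263 = 0.0711.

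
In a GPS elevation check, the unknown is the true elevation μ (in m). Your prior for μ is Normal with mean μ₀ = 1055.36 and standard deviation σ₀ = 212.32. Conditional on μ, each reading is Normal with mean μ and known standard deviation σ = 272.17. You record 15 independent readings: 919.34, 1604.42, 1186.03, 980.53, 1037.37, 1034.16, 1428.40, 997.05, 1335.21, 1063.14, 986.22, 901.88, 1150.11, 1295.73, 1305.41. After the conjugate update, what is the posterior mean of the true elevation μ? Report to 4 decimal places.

For Normal data with known variance σ², a Normal(μ₀, σ₀²) prior on μ is conjugate. Posterior precision = 1/σ₀² + n/σ²; posterior mean is the precision-weighted average of μ₀ and x̄.
Σxᵢ = 919.34 + 1604.42 + 1186.03 + 980.53 + 1037.37 + 1034.16 + 1428.40 + 997.05 + 1335.21 + 1063.14 + 986.22 + 901.88 + 1150.11 + 1295.73 + 1305.41 = 17225, so n·x̄ = 17225.
σ₀² = 212.32² = 45079.7824, σ² = 272.17² = 74076.5089; σ² + n·σ₀² = 74076.5089 + 15·45079.7824 = 750273.2449.
Posterior mean = (μ₀/σ₀² + n·x̄/σ²)/(1/σ₀² + n/σ²) = (σ²·μ₀ + σ₀²·n·x̄)/(σ² + n·σ₀²) = (74076.5089·1055.36 + 45079.7824·17225)/750273.2449 = 854676636.272704/750273.2449 = 1139.1538.

1139.1538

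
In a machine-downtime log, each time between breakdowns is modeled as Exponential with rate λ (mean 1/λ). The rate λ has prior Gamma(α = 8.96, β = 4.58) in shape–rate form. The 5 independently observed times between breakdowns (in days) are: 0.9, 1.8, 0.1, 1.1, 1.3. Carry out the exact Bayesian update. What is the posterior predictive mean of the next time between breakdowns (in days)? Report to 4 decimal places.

0.7546

With a Gamma(shape α, rate β) prior on the exponential rate λ, the posterior after n observations with total T = Σxᵢ is Gamma(α+n, β+T).
Sum of observations T = 5.2 days; n = 5.
Posterior: Gamma(8.96+5, 4.58+5.2) = Gamma(13.96, 9.78).
The predictive distribution for the next observation is Lomax; its mean is β/(α−1) = 9.78/12.96 = 0.7546.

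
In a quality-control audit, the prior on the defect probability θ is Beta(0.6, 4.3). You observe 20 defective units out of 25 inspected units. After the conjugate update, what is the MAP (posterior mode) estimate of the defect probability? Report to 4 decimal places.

The Beta prior is conjugate to a Binomial/Bernoulli likelihood; the update adds successes to α and failures to β.
Posterior: Beta(α+k, β+n−k) = Beta(0.6+20, 4.3+5) = Beta(20.6, 9.3).
Mode of Beta(a,b) for a,b>1 is (a−1)/(a+b−2) = 19.6/27.9 = 0.7025.

0.7025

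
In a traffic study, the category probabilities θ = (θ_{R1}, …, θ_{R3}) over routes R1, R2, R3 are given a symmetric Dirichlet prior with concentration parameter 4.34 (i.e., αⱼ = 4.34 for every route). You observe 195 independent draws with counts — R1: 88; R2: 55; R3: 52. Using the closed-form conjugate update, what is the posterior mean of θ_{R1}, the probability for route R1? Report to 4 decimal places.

0.4439

The Dirichlet prior is conjugate to the Multinomial likelihood: each posterior αⱼ = prior αⱼ + observed count nⱼ.
Posterior concentration: (92.34, 59.34, 56.34), total = 208.02.
E[θ_{R1}|data] = α_{R1}/Σα = 92.34/208.02 = 0.4439.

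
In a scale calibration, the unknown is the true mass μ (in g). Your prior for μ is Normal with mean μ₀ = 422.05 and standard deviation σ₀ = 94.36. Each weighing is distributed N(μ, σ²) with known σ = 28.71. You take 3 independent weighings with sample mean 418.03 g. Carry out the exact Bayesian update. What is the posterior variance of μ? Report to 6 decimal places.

266.530086

For Normal data with known variance σ², a Normal(μ₀, σ₀²) prior on μ is conjugate. Posterior precision = 1/σ₀² + n/σ²; posterior mean is the precision-weighted average of μ₀ and x̄.
σ₀² = 94.36² = 8903.8096, σ² = 28.71² = 824.2641; σ² + n·σ₀² = 824.2641 + 3·8903.8096 = 27535.6929.
Posterior precision = 1/σ₀² + n/σ² = 1/8903.8096 + 3/824.2641 = (σ² + n·σ₀²)/(σ₀²σ²) = 27535.6929/(8903.8096·824.2641); posterior variance σₙ² = σ₀²σ²/(σ² + n·σ₀²) = 8903.8096·824.2641/27535.6929 = 266.530086.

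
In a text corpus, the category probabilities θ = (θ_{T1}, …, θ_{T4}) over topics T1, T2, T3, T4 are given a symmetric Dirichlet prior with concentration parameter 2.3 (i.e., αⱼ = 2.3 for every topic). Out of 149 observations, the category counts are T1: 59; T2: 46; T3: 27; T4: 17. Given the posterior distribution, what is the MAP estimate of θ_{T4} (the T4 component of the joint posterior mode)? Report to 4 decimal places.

The Dirichlet prior is conjugate to the Multinomial likelihood: each posterior αⱼ = prior αⱼ + observed count nⱼ.
Posterior concentration: (61.3, 48.3, 29.3, 19.3), total = 158.2.
Joint mode component: (α_{T4}−1)/(Σα−K) = 18.3/154.2 = 0.1187.

0.1187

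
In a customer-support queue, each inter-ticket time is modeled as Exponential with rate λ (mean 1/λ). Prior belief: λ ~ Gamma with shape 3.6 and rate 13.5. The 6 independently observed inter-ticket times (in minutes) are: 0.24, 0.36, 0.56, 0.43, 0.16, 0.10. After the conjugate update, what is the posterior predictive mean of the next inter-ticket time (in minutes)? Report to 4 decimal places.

1.7849

With a Gamma(shape α, rate β) prior on the exponential rate λ, the posterior after n observations with total T = Σxᵢ is Gamma(α+n, β+T).
Sum of observations T = 1.85 minutes; n = 6.
Posterior: Gamma(3.6+6, 13.5+1.85) = Gamma(9.6, 15.35).
The predictive distribution for the next observation is Lomax; its mean is β/(α−1) = 15.35/8.6 = 1.7849.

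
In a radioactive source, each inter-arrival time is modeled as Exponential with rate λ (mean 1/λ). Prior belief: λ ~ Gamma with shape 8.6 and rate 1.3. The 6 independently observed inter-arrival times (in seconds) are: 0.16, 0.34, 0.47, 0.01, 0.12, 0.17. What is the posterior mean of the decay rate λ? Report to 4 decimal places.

5.6809

With a Gamma(shape α, rate β) prior on the exponential rate λ, the posterior after n observations with total T = Σxᵢ is Gamma(α+n, β+T).
Sum of observations T = 1.27 seconds; n = 6.
Posterior: Gamma(8.6+6, 1.3+1.27) = Gamma(14.6, 2.57).
Posterior mean of λ = α/β = 14.6/2.57 = 5.6809.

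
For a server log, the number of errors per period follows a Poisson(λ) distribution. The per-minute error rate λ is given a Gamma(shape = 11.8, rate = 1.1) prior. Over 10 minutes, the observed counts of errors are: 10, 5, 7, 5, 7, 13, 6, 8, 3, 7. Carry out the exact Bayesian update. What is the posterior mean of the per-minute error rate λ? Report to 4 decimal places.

7.4595

With a Gamma(shape α, rate β) prior, the Poisson likelihood is conjugate: the posterior is Gamma(α + ΣXᵢ, β + n).
Sum of counts S = 71 over n = 10 minutes.
Posterior: Gamma(α+S, β+n) = Gamma(11.8+71, 1.1+10) = Gamma(82.8, 11.1).
Posterior mean = α/β = 82.8/11.1 = 7.4595.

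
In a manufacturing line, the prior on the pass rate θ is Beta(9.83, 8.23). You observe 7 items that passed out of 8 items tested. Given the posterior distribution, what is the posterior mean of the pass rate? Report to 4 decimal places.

0.6458

The Beta prior is conjugate to a Binomial/Bernoulli likelihood; the update adds successes to α and failures to β.
Posterior: Beta(α+k, β+n−k) = Beta(9.83+7, 8.23+1) = Beta(16.83, 9.23).
Posterior mean = α/(α+β) = 16.83/26.06 = 0.6458.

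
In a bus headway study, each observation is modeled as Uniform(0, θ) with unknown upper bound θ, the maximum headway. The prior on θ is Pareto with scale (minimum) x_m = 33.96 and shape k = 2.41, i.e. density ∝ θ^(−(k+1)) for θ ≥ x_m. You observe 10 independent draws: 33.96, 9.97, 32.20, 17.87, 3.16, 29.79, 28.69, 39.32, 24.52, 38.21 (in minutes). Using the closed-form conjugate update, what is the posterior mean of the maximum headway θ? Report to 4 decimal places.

A Pareto(scale x_m, shape k) prior on the upper bound θ of Uniform(0, θ) is conjugate: posterior is Pareto(max(x_m, max xᵢ), k + n).
Sample maximum = 39.32; prior scale x_m = 33.96 → posterior scale = max = 39.32.
Posterior shape = 2.41 + 10 = 12.41.
E[θ|data] = k·x_m/(k−1) = 12.41·39.32/11.41 = 42.7661.

42.7661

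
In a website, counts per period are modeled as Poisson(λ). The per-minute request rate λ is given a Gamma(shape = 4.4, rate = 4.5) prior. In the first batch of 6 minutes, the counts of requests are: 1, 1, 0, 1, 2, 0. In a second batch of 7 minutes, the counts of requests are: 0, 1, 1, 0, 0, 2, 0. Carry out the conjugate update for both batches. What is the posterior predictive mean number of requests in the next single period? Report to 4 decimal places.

0.7657

With a Gamma(shape α, rate β) prior, the Poisson likelihood is conjugate: the posterior is Gamma(α + ΣXᵢ, β + n).
Batch 1: sum of counts S = 5 over n = 6 minutes.
After batch 1: Gamma(α+S, β+n) = Gamma(4.4+5, 4.5+6) = Gamma(9.4, 10.5).
Batch 2: sum of counts S = 4 over n = 7 minutes.
After batch 2: Gamma(α+S, β+n) = Gamma(9.4+4, 10.5+7) = Gamma(13.4, 17.5).
The predictive distribution for one future period is NegBinom with mean α/β = 0.7657.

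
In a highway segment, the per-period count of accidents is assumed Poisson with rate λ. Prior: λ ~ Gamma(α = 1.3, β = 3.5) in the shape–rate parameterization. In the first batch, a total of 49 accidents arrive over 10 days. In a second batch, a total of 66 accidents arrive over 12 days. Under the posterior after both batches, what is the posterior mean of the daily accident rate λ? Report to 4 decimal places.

With a Gamma(shape α, rate β) prior, the Poisson likelihood is conjugate: the posterior is Gamma(α + ΣXᵢ, β + n).
After batch 1: Gamma(α+S, β+n) = Gamma(1.3+49, 3.5+10) = Gamma(50.3, 13.5).
After batch 2: Gamma(α+S, β+n) = Gamma(50.3+66, 13.5+12) = Gamma(116.3, 25.5).
Posterior mean = α/β = 116.3/25.5 = 4.5608.

4.5608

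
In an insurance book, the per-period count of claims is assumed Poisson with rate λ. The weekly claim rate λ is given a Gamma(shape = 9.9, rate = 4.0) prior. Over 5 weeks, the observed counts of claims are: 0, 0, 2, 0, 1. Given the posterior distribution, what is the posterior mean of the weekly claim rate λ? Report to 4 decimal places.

With a Gamma(shape α, rate β) prior, the Poisson likelihood is conjugate: the posterior is Gamma(α + ΣXᵢ, β + n).
Sum of counts S = 3 over n = 5 weeks.
Posterior: Gamma(α+S, β+n) = Gamma(9.9+3, 4.0+5) = Gamma(12.9, 9.0).
Posterior mean = α/β = 12.9/9.0 = 1.4333.

1.4333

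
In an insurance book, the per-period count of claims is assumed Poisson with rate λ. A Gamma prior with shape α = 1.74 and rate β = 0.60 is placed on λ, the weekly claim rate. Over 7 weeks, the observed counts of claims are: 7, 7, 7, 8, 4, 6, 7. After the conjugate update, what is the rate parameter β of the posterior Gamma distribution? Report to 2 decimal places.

With a Gamma(shape α, rate β) prior, the Poisson likelihood is conjugate: the posterior is Gamma(α + ΣXᵢ, β + n).
Sum of counts S = 46 over n = 7 weeks.
Posterior: Gamma(α+S, β+n) = Gamma(1.74+46, 0.60+7) = Gamma(47.74, 7.60).
Posterior β = 7.60.

7.60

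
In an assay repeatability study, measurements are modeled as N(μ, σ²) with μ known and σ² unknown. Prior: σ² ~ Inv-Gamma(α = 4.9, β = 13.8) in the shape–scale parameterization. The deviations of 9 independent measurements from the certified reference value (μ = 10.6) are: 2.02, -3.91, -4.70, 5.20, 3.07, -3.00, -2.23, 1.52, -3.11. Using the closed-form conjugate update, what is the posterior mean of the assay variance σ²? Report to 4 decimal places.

With known mean μ and an Inverse-Gamma(α, β) prior on σ², the Normal likelihood is conjugate: posterior is Inv-Gamma(α + n/2, β + Σ(xᵢ−μ)²/2).
Σ(xᵢ−μ)² = (2.02)² + (-3.91)² + (-4.70)² + (5.20)² + (3.07)² + (-3.00)² + (-2.23)² + (1.52)² + (-3.11)² = 103.8788.
Posterior: Inv-Gamma(4.9 + 9/2, 13.8 + 103.8788/2) = Inv-Gamma(9.40, 65.73940).
E[σ²|data] = β/(α−1) = 65.73940/8.40 = 7.8261.

7.8261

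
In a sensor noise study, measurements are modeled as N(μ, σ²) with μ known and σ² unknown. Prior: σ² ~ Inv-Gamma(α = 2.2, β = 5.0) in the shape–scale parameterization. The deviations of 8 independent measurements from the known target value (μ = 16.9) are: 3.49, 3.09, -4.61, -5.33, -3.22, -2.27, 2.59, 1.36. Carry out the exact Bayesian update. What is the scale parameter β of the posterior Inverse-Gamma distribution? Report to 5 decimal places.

With known mean μ and an Inverse-Gamma(α, β) prior on σ², the Normal likelihood is conjugate: posterior is Inv-Gamma(α + n/2, β + Σ(xᵢ−μ)²/2).
Σ(xᵢ−μ)² = (3.49)² + (3.09)² + (-4.61)² + (-5.33)² + (-3.22)² + (-2.27)² + (2.59)² + (1.36)² = 95.4682.
Posterior: Inv-Gamma(2.2 + 8/2, 5.0 + 95.4682/2) = Inv-Gamma(6.20, 52.73410).
Posterior β = 52.73410.

52.73410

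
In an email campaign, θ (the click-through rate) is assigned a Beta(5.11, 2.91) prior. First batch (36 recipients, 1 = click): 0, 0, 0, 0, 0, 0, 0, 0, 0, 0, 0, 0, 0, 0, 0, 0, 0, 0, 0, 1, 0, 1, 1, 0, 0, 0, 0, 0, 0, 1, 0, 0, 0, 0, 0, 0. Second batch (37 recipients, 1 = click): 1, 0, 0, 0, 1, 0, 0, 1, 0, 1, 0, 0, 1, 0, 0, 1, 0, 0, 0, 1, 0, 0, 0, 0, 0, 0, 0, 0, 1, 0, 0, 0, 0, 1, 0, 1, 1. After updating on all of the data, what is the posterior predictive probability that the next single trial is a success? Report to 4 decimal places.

The Beta prior is conjugate to a Binomial/Bernoulli likelihood; the update adds successes to α and failures to β.
After batch 1: Beta(5.11+4, 2.91+32) = Beta(9.11, 34.91).
After batch 2: Beta(9.11+11, 34.91+26) = Beta(20.11, 60.91).
For a single future Bernoulli trial, P(success | data) = α/(α+β) = 0.2482.

0.2482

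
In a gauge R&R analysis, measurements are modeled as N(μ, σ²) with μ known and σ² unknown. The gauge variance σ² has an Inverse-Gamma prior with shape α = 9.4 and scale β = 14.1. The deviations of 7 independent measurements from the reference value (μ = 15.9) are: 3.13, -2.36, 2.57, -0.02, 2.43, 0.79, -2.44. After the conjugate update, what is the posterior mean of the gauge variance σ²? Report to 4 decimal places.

With known mean μ and an Inverse-Gamma(α, β) prior on σ², the Normal likelihood is conjugate: posterior is Inv-Gamma(α + n/2, β + Σ(xᵢ−μ)²/2).
Σ(xᵢ−μ)² = (3.13)² + (-2.36)² + (2.57)² + (-0.02)² + (2.43)² + (0.79)² + (-2.44)² = 34.4544.
Posterior: Inv-Gamma(9.4 + 7/2, 14.1 + 34.4544/2) = Inv-Gamma(12.90, 31.32720).
E[σ²|data] = β/(α−1) = 31.32720/11.90 = 2.6325.

2.6325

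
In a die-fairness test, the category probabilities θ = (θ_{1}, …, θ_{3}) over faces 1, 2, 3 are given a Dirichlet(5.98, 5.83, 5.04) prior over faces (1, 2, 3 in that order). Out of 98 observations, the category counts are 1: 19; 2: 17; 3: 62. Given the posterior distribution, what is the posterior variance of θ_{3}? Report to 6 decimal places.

The Dirichlet prior is conjugate to the Multinomial likelihood: each posterior αⱼ = prior αⱼ + observed count nⱼ.
Posterior concentration: (24.98, 22.83, 67.04), total = 114.85.
Var[θ_j] = α_j(Σα−α_j)/((Σα)²(Σα+1)) = 67.04·47.81/(114.85²·115.85) = 0.002097.

0.002097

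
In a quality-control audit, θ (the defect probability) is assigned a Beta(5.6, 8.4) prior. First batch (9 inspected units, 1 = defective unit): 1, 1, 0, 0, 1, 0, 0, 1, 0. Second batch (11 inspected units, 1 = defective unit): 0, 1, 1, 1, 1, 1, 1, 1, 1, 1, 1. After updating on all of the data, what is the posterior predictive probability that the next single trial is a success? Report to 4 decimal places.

0.5765

The Beta prior is conjugate to a Binomial/Bernoulli likelihood; the update adds successes to α and failures to β.
After batch 1: Beta(5.6+4, 8.4+5) = Beta(9.6, 13.4).
After batch 2: Beta(9.6+10, 13.4+1) = Beta(19.6, 14.4).
For a single future Bernoulli trial, P(success | data) = α/(α+β) = 0.5765.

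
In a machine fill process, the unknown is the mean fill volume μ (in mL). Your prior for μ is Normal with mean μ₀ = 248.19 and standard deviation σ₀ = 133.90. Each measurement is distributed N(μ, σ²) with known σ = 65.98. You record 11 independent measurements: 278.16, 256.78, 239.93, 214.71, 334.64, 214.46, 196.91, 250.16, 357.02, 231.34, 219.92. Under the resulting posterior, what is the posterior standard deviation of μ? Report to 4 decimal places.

For Normal data with known variance σ², a Normal(μ₀, σ₀²) prior on μ is conjugate. Posterior precision = 1/σ₀² + n/σ²; posterior mean is the precision-weighted average of μ₀ and x̄.
σ₀² = 133.90² = 17929.21, σ² = 65.98² = 4353.3604; σ² + n·σ₀² = 4353.3604 + 11·17929.21 = 201574.6704.
Posterior precision = 1/σ₀² + n/σ² = 1/17929.21 + 11/4353.3604 = (σ² + n·σ₀²)/(σ₀²σ²) = 201574.6704/(17929.21·4353.3604); posterior variance σₙ² = σ₀²σ²/(σ² + n·σ₀²) = 17929.21·4353.3604/201574.6704 = 387.212901.
Posterior SD = √σₙ² = √(17929.21·4353.3604/201574.6704) = 19.6777.

19.6777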